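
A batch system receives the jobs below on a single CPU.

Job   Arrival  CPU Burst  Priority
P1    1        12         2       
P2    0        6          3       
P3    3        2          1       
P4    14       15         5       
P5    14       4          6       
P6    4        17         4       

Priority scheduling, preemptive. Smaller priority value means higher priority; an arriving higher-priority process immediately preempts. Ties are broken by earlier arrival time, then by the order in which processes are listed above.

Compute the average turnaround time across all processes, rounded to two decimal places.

24.83

Schedule: | P2 0-1 | P1 1-3 | P3 3-5 | P1 5-15 | P2 15-20 | P6 20-37 | P4 37-52 | P5 52-56 |
Completion: P1=15  P2=20  P3=5  P4=52  P5=56  P6=37
Turnaround (C−A): P1=14  P2=20  P3=2  P4=38  P5=42  P6=33
Turnaround times: P1=14, P2=20, P3=2, P4=38, P5=42, P6=33
Average turnaround = (14+20+2+38+42+33) / 6 = 149/6 = 24.83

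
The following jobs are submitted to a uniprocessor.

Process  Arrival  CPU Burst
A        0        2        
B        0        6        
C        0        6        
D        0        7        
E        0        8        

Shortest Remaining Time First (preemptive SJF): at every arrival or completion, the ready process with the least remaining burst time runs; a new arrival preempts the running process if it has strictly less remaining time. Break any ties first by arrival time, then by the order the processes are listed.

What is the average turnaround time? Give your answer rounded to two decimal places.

Timeline: | A 0-2 | B 2-8 | C 8-14 | D 14-21 | E 21-29 |
Completion: A=2  B=8  C=14  D=21  E=29
Turnaround (C−A): A=2  B=8  C=14  D=21  E=29
Turnaround times: A=2, B=8, C=14, D=21, E=29
Average turnaround = (2+8+14+21+29) / 5 = 74/5 = 14.80

14.80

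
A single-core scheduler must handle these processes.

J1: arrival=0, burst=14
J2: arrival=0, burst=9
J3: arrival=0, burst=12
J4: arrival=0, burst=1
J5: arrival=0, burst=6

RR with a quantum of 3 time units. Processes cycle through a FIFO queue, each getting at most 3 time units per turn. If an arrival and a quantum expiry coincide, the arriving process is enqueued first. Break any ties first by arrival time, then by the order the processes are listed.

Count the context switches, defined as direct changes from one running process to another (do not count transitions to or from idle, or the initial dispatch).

14

Timeline: | J1 0-3 | J2 3-6 | J3 6-9 | J4 9-10 | J5 10-13 | J1 13-16 | J2 16-19 | J3 19-22 | J5 22-25 | J1 25-28 | J2 28-31 | J3 31-34 | J1 34-37 | J3 37-40 | J1 40-42 |
Completion: J1=42  J2=31  J3=40  J4=10  J5=25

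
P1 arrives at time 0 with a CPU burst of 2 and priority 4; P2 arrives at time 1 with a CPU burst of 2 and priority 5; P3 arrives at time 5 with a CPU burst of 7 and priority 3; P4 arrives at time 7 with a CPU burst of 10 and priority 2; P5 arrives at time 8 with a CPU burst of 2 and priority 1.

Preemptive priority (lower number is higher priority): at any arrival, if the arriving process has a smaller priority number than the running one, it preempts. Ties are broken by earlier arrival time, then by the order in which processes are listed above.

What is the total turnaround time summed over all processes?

Schedule: | P1 0-2 | P2 2-4 | idle 4-5 | P3 5-7 | P4 7-8 | P5 8-10 | P4 10-19 | P3 19-24 |
Completion: P1=2  P2=4  P3=24  P4=19  P5=10
Turnaround (C−A): P1=2  P2=3  P3=19  P4=12  P5=2
Turnaround = completion − arrival: P1=2, P2=3, P3=19, P4=12, P5=2
Total turnaround = 2 + 3 + 19 + 12 + 2 = 38

38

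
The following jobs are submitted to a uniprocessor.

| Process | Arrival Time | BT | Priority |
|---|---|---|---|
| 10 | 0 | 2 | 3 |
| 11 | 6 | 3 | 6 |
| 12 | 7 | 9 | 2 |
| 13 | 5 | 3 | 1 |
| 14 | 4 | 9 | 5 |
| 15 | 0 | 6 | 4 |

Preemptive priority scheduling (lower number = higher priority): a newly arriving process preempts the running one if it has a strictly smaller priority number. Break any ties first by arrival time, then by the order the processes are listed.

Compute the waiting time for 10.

0

Schedule: | 10 0-2 | 15 2-5 | 13 5-8 | 12 8-17 | 15 17-20 | 14 20-29 | 11 29-32 |
Completion: 10=2  11=32  12=17  13=8  14=29  15=20
Turnaround (C−A): 10=2  11=26  12=10  13=3  14=25  15=20
Waiting(10) = turnaround − burst = 2 − 2 = 0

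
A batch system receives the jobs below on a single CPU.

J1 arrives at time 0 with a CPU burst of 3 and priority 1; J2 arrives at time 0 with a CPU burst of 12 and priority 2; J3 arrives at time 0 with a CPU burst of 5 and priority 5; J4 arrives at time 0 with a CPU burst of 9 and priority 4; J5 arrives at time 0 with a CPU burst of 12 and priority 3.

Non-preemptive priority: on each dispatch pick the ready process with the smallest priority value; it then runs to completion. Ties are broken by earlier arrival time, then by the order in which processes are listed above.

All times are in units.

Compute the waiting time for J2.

3

Timeline: | J1 0-3 | J2 3-15 | J5 15-27 | J4 27-36 | J3 36-41 |
Completion: J1=3  J2=15  J3=41  J4=36  J5=27
Turnaround (C−A): J1=3  J2=15  J3=41  J4=36  J5=27
Waiting(J2) = turnaround − burst = 15 − 12 = 3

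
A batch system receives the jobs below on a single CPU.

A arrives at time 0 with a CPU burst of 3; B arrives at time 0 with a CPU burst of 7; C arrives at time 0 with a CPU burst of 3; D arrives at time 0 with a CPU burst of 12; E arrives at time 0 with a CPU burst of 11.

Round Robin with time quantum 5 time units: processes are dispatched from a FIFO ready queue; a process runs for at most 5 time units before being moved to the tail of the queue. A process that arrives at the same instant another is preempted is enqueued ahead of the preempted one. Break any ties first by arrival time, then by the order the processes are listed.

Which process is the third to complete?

Schedule: | A 0-3 | B 3-8 | C 8-11 | D 11-16 | E 16-21 | B 21-23 | D 23-28 | E 28-33 | D 33-35 | E 35-36 |
Completion: A=3  B=23  C=11  D=35  E=36
Turnaround (C−A): A=3  B=23  C=11  D=35  E=36
Finish order: A → C → B → D → E

B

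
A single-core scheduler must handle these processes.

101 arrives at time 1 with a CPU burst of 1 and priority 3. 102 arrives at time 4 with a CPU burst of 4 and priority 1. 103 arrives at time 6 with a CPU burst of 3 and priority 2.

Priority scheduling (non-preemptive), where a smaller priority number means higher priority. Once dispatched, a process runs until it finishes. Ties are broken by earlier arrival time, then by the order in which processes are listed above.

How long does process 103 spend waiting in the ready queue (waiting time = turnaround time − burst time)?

2

Timeline: | idle 0-1 | 101 1-2 | idle 2-4 | 102 4-8 | 103 8-11 |
Completion: 101=2  102=8  103=11
Turnaround (C−A): 101=1  102=4  103=5
Waiting(103) = turnaround − burst = 5 − 3 = 2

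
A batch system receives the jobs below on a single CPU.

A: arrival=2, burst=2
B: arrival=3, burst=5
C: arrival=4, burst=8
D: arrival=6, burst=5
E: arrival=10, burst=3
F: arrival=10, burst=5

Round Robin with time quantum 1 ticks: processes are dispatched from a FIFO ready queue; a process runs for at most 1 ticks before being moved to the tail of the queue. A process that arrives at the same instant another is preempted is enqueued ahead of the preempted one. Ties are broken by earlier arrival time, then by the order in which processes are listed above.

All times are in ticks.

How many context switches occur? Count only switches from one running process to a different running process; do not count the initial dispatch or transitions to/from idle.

27

Schedule: | idle 0-2 | A 2-3 | B 3-4 | A 4-5 | C 5-6 | B 6-7 | D 7-8 | C 8-9 | B 9-10 | D 10-11 | C 11-12 | E 12-13 | F 13-14 | B 14-15 | D 15-16 | C 16-17 | E 17-18 | F 18-19 | B 19-20 | D 20-21 | C 21-22 | E 22-23 | F 23-24 | D 24-25 | C 25-26 | F 26-27 | C 27-28 | F 28-29 | C 29-30 |
Completion: A=5  B=20  C=30  D=25  E=23  F=29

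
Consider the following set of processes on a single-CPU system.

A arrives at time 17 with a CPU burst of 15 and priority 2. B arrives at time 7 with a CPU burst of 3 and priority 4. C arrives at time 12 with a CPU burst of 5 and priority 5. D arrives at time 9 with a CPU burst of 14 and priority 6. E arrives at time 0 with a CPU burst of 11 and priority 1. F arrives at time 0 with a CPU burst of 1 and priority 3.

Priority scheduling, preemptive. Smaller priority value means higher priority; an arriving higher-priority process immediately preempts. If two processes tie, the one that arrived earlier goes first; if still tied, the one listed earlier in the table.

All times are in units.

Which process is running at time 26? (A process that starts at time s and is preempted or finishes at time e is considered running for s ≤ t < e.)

A

Schedule: | E 0-11 | F 11-12 | B 12-15 | C 15-17 | A 17-32 | C 32-35 | D 35-49 |
Completion: A=32  B=15  C=35  D=49  E=11  F=12
Turnaround (C−A): A=15  B=8  C=23  D=40  E=11  F=12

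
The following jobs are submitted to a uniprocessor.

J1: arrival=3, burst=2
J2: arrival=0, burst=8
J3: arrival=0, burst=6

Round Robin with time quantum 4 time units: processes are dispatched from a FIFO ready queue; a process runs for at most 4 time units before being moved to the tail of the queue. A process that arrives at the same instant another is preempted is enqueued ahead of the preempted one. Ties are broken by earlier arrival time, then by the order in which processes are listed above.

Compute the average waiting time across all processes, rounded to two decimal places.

Timeline: | J2 0-4 | J3 4-8 | J1 8-10 | J2 10-14 | J3 14-16 |
Completion: J1=10  J2=14  J3=16
Turnaround (C−A): J1=7  J2=14  J3=16
Waiting times: J1=5, J2=6, J3=10
Average waiting = (5+6+10) / 3 = 21/3 = 7.00

7.00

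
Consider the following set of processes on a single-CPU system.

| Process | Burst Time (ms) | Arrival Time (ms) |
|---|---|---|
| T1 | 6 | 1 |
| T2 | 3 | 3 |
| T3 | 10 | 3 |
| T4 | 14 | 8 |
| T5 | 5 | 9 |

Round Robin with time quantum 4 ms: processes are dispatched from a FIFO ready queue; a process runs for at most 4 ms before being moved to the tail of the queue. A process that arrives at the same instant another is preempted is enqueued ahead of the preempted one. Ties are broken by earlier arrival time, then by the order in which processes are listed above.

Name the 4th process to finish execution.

T3

Schedule: | idle 0-1 | T1 1-5 | T2 5-8 | T3 8-12 | T1 12-14 | T4 14-18 | T5 18-22 | T3 22-26 | T4 26-30 | T5 30-31 | T3 31-33 | T4 33-39 |
Completion: T1=14  T2=8  T3=33  T4=39  T5=31
Turnaround (C−A): T1=13  T2=5  T3=30  T4=31  T5=22
Finish order: T2 → T1 → T5 → T3 → T4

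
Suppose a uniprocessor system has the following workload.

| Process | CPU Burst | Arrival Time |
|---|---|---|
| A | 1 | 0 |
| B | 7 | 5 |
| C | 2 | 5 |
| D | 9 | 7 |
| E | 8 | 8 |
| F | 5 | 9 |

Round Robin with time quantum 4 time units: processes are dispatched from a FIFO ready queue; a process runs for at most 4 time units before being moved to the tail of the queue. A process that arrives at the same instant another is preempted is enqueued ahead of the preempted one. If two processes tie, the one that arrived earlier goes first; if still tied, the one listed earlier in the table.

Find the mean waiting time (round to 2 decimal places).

Timeline: | A 0-1 | idle 1-5 | B 5-9 | C 9-11 | D 11-15 | E 15-19 | F 19-23 | B 23-26 | D 26-30 | E 30-34 | F 34-35 | D 35-36 |
Completion: A=1  B=26  C=11  D=36  E=34  F=35
Turnaround (C−A): A=1  B=21  C=6  D=29  E=26  F=26
Waiting times: A=0, B=14, C=4, D=20, E=18, F=21
Average waiting = (0+14+4+20+18+21) / 6 = 77/6 = 12.83

12.83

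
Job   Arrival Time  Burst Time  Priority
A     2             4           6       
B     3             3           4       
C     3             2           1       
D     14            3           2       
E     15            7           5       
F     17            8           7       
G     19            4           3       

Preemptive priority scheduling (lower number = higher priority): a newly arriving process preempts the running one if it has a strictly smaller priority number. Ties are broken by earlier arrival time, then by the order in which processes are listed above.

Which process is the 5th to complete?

Gantt: | idle 0-2 | A 2-3 | C 3-5 | B 5-8 | A 8-11 | idle 11-14 | D 14-17 | E 17-19 | G 19-23 | E 23-28 | F 28-36 |
Completion: A=11  B=8  C=5  D=17  E=28  F=36  G=23
Finish order: C → B → A → D → G → E → F

G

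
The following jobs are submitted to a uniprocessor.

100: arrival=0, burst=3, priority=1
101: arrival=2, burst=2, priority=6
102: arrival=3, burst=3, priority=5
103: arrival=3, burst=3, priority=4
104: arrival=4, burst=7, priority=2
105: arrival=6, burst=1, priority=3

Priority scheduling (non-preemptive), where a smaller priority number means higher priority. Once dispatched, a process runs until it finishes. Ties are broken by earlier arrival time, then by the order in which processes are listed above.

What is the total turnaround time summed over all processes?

Schedule: | 100 0-3 | 103 3-6 | 104 6-13 | 105 13-14 | 102 14-17 | 101 17-19 |
Completion: 100=3  101=19  102=17  103=6  104=13  105=14
Turnaround (C−A): 100=3  101=17  102=14  103=3  104=9  105=8
Turnaround = completion − arrival: 100=3, 101=17, 102=14, 103=3, 104=9, 105=8
Total turnaround = 3 + 17 + 14 + 3 + 9 + 8 = 54

54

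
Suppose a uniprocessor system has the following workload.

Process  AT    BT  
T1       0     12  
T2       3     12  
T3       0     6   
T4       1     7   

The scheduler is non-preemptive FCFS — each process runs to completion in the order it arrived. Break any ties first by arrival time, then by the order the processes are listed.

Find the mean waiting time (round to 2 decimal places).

Timeline: | T1 0-12 | T3 12-18 | T4 18-25 | T2 25-37 |
Completion: T1=12  T2=37  T3=18  T4=25
Turnaround (C−A): T1=12  T2=34  T3=18  T4=24
Waiting times: T1=0, T2=22, T3=12, T4=17
Average waiting = (0+22+12+17) / 4 = 51/4 = 12.75

12.75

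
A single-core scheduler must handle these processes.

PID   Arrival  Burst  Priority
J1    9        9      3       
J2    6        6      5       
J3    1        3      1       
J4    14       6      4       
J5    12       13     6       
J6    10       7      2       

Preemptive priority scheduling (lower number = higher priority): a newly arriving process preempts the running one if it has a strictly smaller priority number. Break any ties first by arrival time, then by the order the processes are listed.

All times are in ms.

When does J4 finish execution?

Schedule: | idle 0-1 | J3 1-4 | idle 4-6 | J2 6-9 | J1 9-10 | J6 10-17 | J1 17-25 | J4 25-31 | J2 31-34 | J5 34-47 |
Completion: J1=25  J2=34  J3=4  J4=31  J5=47  J6=17
Turnaround (C−A): J1=16  J2=28  J3=3  J4=17  J5=35  J6=7

31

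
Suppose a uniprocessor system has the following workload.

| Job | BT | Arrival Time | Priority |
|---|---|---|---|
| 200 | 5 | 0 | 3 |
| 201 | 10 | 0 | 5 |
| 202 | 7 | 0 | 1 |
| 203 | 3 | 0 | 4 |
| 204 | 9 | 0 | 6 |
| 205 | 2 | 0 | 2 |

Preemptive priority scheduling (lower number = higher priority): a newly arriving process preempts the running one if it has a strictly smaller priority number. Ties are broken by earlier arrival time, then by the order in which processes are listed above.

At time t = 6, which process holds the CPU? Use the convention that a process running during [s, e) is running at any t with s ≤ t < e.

Timeline: | 202 0-7 | 205 7-9 | 200 9-14 | 203 14-17 | 201 17-27 | 204 27-36 |
Completion: 200=14  201=27  202=7  203=17  204=36  205=9

202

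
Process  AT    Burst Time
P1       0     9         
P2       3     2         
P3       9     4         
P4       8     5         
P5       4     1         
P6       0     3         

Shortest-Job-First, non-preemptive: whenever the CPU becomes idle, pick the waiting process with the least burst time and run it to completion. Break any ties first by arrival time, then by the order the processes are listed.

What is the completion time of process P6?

3

Gantt: | P6 0-3 | P2 3-5 | P5 5-6 | P1 6-15 | P3 15-19 | P4 19-24 |
Completion: P1=15  P2=5  P3=19  P4=24  P5=6  P6=3
Turnaround (C−A): P1=15  P2=2  P3=10  P4=16  P5=2  P6=3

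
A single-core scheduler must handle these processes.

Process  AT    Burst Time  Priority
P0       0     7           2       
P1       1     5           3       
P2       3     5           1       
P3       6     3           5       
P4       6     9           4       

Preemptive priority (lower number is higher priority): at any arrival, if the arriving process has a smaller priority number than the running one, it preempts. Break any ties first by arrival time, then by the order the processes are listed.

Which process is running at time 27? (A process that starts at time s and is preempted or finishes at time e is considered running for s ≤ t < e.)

Schedule: | P0 0-3 | P2 3-8 | P0 8-12 | P1 12-17 | P4 17-26 | P3 26-29 |
Completion: P0=12  P1=17  P2=8  P3=29  P4=26

P3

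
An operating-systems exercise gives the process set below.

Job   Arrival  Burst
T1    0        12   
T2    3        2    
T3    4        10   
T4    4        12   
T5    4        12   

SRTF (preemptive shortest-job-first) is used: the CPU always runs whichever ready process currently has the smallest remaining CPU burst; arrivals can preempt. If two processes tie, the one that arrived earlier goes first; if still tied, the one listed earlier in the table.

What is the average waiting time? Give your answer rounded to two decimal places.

12.80

Gantt: | T1 0-3 | T2 3-5 | T1 5-14 | T3 14-24 | T4 24-36 | T5 36-48 |
Completion: T1=14  T2=5  T3=24  T4=36  T5=48
Turnaround (C−A): T1=14  T2=2  T3=20  T4=32  T5=44
Waiting times: T1=2, T2=0, T3=10, T4=20, T5=32
Average waiting = (2+0+10+20+32) / 5 = 64/5 = 12.80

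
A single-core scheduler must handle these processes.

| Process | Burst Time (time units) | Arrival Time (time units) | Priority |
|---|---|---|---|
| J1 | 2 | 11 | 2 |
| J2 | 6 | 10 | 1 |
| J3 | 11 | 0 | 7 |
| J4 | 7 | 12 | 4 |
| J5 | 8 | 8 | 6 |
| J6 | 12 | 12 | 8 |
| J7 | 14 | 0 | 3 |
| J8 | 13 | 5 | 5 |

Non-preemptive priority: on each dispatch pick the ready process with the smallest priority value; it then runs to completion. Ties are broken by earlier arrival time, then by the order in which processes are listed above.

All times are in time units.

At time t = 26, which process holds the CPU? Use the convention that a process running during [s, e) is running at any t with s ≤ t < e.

Gantt: | J7 0-14 | J2 14-20 | J1 20-22 | J4 22-29 | J8 29-42 | J5 42-50 | J3 50-61 | J6 61-73 |
Completion: J1=22  J2=20  J3=61  J4=29  J5=50  J6=73  J7=14  J8=42
Turnaround (C−A): J1=11  J2=10  J3=61  J4=17  J5=42  J6=61  J7=14  J8=37

J4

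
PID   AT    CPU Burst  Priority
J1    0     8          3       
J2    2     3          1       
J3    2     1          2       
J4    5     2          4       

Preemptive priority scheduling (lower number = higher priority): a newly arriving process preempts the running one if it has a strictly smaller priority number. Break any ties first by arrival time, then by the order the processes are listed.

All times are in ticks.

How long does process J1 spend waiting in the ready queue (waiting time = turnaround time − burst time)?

4

Gantt: | J1 0-2 | J2 2-5 | J3 5-6 | J1 6-12 | J4 12-14 |
Completion: J1=12  J2=5  J3=6  J4=14
Waiting(J1) = turnaround − burst = 12 − 8 = 4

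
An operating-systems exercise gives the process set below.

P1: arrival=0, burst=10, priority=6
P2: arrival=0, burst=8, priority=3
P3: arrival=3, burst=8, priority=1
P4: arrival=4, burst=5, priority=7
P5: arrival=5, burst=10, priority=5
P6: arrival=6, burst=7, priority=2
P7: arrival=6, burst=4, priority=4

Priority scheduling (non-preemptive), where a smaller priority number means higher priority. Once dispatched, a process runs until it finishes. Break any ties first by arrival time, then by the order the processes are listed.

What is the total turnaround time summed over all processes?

Gantt: | P2 0-8 | P3 8-16 | P6 16-23 | P7 23-27 | P5 27-37 | P1 37-47 | P4 47-52 |
Completion: P1=47  P2=8  P3=16  P4=52  P5=37  P6=23  P7=27
Turnaround (C−A): P1=47  P2=8  P3=13  P4=48  P5=32  P6=17  P7=21
Turnaround = completion − arrival: P1=47, P2=8, P3=13, P4=48, P5=32, P6=17, P7=21
Total turnaround = 47 + 8 + 13 + 48 + 32 + 17 + 21 = 186

186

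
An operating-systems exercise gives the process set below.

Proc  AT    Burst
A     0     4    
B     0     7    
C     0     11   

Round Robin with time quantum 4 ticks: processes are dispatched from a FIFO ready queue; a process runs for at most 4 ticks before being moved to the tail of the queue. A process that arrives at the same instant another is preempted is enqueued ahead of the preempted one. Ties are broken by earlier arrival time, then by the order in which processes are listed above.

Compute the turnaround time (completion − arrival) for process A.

Timeline: | A 0-4 | B 4-8 | C 8-12 | B 12-15 | C 15-22 |
Completion: A=4  B=15  C=22
Turnaround (C−A): A=4  B=15  C=22
Turnaround(A) = completion − arrival = 4 − 0 = 4

4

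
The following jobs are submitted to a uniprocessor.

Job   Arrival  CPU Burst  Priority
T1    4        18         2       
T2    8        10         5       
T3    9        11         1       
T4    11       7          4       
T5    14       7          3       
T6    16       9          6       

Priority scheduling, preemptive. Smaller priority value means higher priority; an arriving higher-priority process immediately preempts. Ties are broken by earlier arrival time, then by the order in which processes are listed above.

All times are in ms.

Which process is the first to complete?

Timeline: | idle 0-4 | T1 4-9 | T3 9-20 | T1 20-33 | T5 33-40 | T4 40-47 | T2 47-57 | T6 57-66 |
Completion: T1=33  T2=57  T3=20  T4=47  T5=40  T6=66
Turnaround (C−A): T1=29  T2=49  T3=11  T4=36  T5=26  T6=50
Finish order: T3 → T1 → T5 → T4 → T2 → T6

T3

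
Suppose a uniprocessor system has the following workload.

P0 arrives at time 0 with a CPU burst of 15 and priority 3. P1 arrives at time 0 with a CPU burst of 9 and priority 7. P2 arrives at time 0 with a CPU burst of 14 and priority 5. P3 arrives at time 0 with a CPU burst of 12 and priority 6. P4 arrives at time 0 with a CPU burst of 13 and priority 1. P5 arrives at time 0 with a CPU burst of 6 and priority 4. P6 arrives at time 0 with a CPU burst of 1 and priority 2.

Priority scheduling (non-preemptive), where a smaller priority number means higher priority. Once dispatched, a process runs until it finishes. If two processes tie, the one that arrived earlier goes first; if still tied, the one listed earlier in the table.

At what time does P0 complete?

29

Schedule: | P4 0-13 | P6 13-14 | P0 14-29 | P5 29-35 | P2 35-49 | P3 49-61 | P1 61-70 |
Completion: P0=29  P1=70  P2=49  P3=61  P4=13  P5=35  P6=14
Turnaround (C−A): P0=29  P1=70  P2=49  P3=61  P4=13  P5=35  P6=14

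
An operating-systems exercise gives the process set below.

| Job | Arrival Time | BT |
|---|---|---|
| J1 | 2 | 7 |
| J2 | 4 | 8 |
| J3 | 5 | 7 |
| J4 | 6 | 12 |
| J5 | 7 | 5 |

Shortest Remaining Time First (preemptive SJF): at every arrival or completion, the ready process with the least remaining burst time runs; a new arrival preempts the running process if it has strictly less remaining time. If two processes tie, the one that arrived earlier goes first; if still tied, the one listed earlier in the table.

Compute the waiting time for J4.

23

Timeline: | idle 0-2 | J1 2-9 | J5 9-14 | J3 14-21 | J2 21-29 | J4 29-41 |
Completion: J1=9  J2=29  J3=21  J4=41  J5=14
Waiting(J4) = turnaround − burst = 35 − 12 = 23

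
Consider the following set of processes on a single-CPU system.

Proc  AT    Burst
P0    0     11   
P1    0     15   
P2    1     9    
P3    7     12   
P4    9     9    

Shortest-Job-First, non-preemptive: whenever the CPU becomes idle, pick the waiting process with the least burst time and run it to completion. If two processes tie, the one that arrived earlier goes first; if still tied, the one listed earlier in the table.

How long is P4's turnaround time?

Timeline: | P0 0-11 | P2 11-20 | P4 20-29 | P3 29-41 | P1 41-56 |
Completion: P0=11  P1=56  P2=20  P3=41  P4=29
Turnaround(P4) = completion − arrival = 29 − 9 = 20

20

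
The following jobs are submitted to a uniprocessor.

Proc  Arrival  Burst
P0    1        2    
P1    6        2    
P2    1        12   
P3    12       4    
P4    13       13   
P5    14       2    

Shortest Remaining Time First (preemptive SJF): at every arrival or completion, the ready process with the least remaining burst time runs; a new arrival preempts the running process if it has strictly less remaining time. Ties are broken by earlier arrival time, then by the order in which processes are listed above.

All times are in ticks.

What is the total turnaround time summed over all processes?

Gantt: | idle 0-1 | P0 1-3 | P2 3-6 | P1 6-8 | P2 8-12 | P3 12-16 | P5 16-18 | P2 18-23 | P4 23-36 |
Completion: P0=3  P1=8  P2=23  P3=16  P4=36  P5=18
Turnaround = completion − arrival: P0=2, P1=2, P2=22, P3=4, P4=23, P5=4
Total turnaround = 2 + 2 + 22 + 4 + 23 + 4 = 57

57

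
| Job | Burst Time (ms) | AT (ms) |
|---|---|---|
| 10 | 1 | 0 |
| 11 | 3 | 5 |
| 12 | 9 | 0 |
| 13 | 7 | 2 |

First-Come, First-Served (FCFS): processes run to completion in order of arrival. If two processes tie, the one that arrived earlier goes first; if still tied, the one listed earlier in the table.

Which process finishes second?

Timeline: | 10 0-1 | 12 1-10 | 13 10-17 | 11 17-20 |
Completion: 10=1  11=20  12=10  13=17
Turnaround (C−A): 10=1  11=15  12=10  13=15
Finish order: 10 → 12 → 13 → 11

12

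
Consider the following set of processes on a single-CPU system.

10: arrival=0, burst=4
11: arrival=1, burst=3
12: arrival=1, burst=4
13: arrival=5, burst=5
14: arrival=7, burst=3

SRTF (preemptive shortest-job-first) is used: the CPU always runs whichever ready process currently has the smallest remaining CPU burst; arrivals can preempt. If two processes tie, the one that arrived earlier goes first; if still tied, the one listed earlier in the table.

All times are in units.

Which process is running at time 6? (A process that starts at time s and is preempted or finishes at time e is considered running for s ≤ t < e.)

Gantt: | 10 0-4 | 11 4-7 | 14 7-10 | 12 10-14 | 13 14-19 |
Completion: 10=4  11=7  12=14  13=19  14=10
Turnaround (C−A): 10=4  11=6  12=13  13=14  14=3

11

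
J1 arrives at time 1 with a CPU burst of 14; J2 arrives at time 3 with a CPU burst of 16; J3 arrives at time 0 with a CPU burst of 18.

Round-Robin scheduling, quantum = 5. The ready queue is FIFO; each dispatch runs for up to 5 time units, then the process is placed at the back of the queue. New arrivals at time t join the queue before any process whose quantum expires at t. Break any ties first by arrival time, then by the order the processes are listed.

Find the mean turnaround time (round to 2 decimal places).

43.33

Gantt: | J3 0-5 | J1 5-10 | J2 10-15 | J3 15-20 | J1 20-25 | J2 25-30 | J3 30-35 | J1 35-39 | J2 39-44 | J3 44-47 | J2 47-48 |
Completion: J1=39  J2=48  J3=47
Turnaround times: J1=38, J2=45, J3=47
Average turnaround = (38+45+47) / 3 = 130/3 = 43.33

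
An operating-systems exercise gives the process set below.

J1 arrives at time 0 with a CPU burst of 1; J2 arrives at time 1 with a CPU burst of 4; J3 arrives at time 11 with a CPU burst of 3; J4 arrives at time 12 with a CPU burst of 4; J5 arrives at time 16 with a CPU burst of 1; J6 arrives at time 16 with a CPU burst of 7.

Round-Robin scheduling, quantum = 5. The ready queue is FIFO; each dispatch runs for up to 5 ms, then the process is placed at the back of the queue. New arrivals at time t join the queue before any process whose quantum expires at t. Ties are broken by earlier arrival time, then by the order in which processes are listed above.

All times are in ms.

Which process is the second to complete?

J2

Schedule: | J1 0-1 | J2 1-5 | idle 5-11 | J3 11-14 | J4 14-18 | J5 18-19 | J6 19-26 |
Completion: J1=1  J2=5  J3=14  J4=18  J5=19  J6=26
Finish order: J1 → J2 → J3 → J4 → J5 → J6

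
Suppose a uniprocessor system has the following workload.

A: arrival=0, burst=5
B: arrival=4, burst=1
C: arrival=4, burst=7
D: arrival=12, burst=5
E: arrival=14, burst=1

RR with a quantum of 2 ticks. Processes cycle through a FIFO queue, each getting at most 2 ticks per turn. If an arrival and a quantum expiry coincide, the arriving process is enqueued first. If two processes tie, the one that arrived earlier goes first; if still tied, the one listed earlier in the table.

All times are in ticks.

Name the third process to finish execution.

Timeline: | A 0-4 | B 4-5 | C 5-7 | A 7-8 | C 8-12 | D 12-14 | C 14-15 | E 15-16 | D 16-19 |
Completion: A=8  B=5  C=15  D=19  E=16
Finish order: B → A → C → E → D

C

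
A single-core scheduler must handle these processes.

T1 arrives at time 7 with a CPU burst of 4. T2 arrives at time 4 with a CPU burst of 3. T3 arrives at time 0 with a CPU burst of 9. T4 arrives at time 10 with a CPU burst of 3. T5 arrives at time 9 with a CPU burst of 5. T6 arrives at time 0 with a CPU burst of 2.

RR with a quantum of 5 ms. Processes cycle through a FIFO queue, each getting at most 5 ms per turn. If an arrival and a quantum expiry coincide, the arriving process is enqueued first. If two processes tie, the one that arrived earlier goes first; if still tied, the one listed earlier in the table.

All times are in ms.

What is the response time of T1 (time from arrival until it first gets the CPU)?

7

Gantt: | T3 0-5 | T6 5-7 | T2 7-10 | T3 10-14 | T1 14-18 | T5 18-23 | T4 23-26 |
Completion: T1=18  T2=10  T3=14  T4=26  T5=23  T6=7
Turnaround (C−A): T1=11  T2=6  T3=14  T4=16  T5=14  T6=7
Response(T1) = first start − arrival = 14 − 7 = 7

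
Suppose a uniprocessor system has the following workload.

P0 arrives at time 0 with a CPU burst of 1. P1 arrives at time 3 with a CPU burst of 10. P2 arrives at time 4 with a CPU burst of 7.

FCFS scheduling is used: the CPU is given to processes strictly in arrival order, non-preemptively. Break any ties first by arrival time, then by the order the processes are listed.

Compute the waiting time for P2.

Gantt: | P0 0-1 | idle 1-3 | P1 3-13 | P2 13-20 |
Completion: P0=1  P1=13  P2=20
Turnaround (C−A): P0=1  P1=10  P2=16
Waiting(P2) = turnaround − burst = 16 − 7 = 9

9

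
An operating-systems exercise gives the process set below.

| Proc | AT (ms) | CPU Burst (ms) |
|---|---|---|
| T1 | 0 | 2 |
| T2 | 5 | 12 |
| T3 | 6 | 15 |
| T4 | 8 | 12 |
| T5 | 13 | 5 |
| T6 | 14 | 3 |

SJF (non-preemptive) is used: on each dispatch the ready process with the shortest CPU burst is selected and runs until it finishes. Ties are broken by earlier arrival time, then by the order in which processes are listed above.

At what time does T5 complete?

Gantt: | T1 0-2 | idle 2-5 | T2 5-17 | T6 17-20 | T5 20-25 | T4 25-37 | T3 37-52 |
Completion: T1=2  T2=17  T3=52  T4=37  T5=25  T6=20
Turnaround (C−A): T1=2  T2=12  T3=46  T4=29  T5=12  T6=6

25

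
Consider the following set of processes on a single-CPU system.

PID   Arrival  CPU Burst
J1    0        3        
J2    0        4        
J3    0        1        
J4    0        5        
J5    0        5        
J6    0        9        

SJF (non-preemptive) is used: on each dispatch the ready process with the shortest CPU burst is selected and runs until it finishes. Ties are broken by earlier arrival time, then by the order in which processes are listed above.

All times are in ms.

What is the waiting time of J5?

Timeline: | J3 0-1 | J1 1-4 | J2 4-8 | J4 8-13 | J5 13-18 | J6 18-27 |
Completion: J1=4  J2=8  J3=1  J4=13  J5=18  J6=27
Turnaround (C−A): J1=4  J2=8  J3=1  J4=13  J5=18  J6=27
Waiting(J5) = turnaround − burst = 18 − 5 = 13

13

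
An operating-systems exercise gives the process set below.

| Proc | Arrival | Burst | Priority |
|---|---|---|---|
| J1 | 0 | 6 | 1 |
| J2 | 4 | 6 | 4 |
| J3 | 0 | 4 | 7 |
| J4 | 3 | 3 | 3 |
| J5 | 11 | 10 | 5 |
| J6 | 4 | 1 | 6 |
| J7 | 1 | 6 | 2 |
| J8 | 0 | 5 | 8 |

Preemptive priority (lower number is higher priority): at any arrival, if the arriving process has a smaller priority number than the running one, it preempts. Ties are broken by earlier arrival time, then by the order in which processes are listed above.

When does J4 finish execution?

15

Gantt: | J1 0-6 | J7 6-12 | J4 12-15 | J2 15-21 | J5 21-31 | J6 31-32 | J3 32-36 | J8 36-41 |
Completion: J1=6  J2=21  J3=36  J4=15  J5=31  J6=32  J7=12  J8=41
Turnaround (C−A): J1=6  J2=17  J3=36  J4=12  J5=20  J6=28  J7=11  J8=41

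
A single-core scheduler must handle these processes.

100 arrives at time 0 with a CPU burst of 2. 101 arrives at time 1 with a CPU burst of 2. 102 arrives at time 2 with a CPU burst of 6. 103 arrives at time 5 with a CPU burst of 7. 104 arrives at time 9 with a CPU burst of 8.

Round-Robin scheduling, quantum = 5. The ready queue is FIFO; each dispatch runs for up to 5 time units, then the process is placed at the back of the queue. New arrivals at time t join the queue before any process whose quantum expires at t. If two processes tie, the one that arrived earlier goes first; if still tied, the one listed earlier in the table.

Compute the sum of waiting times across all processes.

Timeline: | 100 0-2 | 101 2-4 | 102 4-9 | 103 9-14 | 104 14-19 | 102 19-20 | 103 20-22 | 104 22-25 |
Completion: 100=2  101=4  102=20  103=22  104=25
Turnaround (C−A): 100=2  101=3  102=18  103=17  104=16
Waiting = turnaround − burst: 100=0, 101=1, 102=12, 103=10, 104=8
Total waiting = 0 + 1 + 12 + 10 + 8 = 31

31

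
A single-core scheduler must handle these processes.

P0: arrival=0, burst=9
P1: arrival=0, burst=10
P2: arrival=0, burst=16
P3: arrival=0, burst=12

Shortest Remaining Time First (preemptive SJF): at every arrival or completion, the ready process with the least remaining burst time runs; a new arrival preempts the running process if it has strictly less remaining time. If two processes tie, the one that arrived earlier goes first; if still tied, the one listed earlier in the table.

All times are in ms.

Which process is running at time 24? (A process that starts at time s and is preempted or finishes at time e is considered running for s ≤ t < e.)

P3

Schedule: | P0 0-9 | P1 9-19 | P3 19-31 | P2 31-47 |
Completion: P0=9  P1=19  P2=47  P3=31
Turnaround (C−A): P0=9  P1=19  P2=47  P3=31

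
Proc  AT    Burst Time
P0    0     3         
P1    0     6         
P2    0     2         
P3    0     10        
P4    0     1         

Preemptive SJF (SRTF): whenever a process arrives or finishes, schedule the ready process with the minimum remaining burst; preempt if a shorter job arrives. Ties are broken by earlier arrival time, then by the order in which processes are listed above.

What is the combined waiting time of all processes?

Timeline: | P4 0-1 | P2 1-3 | P0 3-6 | P1 6-12 | P3 12-22 |
Completion: P0=6  P1=12  P2=3  P3=22  P4=1
Turnaround (C−A): P0=6  P1=12  P2=3  P3=22  P4=1
Waiting = turnaround − burst: P0=3, P1=6, P2=1, P3=12, P4=0
Total waiting = 3 + 6 + 1 + 12 + 0 = 22

22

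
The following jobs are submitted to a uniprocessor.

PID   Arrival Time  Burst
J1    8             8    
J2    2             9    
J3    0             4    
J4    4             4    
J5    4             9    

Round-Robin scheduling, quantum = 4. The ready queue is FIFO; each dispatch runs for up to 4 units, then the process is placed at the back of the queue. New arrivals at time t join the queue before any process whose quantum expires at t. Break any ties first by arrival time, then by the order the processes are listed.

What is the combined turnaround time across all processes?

97

Gantt: | J3 0-4 | J2 4-8 | J4 8-12 | J5 12-16 | J1 16-20 | J2 20-24 | J5 24-28 | J1 28-32 | J2 32-33 | J5 33-34 |
Completion: J1=32  J2=33  J3=4  J4=12  J5=34
Turnaround (C−A): J1=24  J2=31  J3=4  J4=8  J5=30
Turnaround = completion − arrival: J1=24, J2=31, J3=4, J4=8, J5=30
Total turnaround = 24 + 31 + 4 + 8 + 30 = 97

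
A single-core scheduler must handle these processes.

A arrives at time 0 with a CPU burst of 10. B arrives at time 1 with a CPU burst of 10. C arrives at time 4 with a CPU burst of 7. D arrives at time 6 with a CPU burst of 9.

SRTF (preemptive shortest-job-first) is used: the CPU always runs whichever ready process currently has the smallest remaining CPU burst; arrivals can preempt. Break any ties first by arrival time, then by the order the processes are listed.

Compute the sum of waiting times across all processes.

42

Gantt: | A 0-10 | C 10-17 | D 17-26 | B 26-36 |
Completion: A=10  B=36  C=17  D=26
Waiting = turnaround − burst: A=0, B=25, C=6, D=11
Total waiting = 0 + 25 + 6 + 11 = 42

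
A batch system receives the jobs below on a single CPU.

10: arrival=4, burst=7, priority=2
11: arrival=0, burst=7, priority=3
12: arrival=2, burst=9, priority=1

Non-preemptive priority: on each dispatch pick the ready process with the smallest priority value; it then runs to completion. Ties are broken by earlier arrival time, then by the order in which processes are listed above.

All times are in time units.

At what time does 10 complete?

Timeline: | 11 0-7 | 12 7-16 | 10 16-23 |
Completion: 10=23  11=7  12=16
Turnaround (C−A): 10=19  11=7  12=14

23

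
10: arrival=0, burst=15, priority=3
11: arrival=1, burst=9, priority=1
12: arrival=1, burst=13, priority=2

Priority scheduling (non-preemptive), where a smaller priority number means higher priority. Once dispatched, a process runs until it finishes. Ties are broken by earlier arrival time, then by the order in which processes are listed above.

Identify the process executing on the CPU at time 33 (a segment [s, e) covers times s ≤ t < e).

12

Schedule: | 10 0-15 | 11 15-24 | 12 24-37 |
Completion: 10=15  11=24  12=37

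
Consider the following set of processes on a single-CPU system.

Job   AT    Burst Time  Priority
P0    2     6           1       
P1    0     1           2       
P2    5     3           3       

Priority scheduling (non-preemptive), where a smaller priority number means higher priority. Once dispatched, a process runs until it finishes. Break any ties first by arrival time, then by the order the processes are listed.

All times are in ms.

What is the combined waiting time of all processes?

3

Schedule: | P1 0-1 | idle 1-2 | P0 2-8 | P2 8-11 |
Completion: P0=8  P1=1  P2=11
Turnaround (C−A): P0=6  P1=1  P2=6
Waiting = turnaround − burst: P0=0, P1=0, P2=3
Total waiting = 0 + 0 + 3 = 3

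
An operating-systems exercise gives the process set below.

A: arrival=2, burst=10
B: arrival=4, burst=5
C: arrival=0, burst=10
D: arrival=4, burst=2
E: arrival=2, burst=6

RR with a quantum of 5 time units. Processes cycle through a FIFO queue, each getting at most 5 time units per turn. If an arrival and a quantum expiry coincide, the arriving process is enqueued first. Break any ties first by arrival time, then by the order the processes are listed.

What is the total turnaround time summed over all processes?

Timeline: | C 0-5 | A 5-10 | E 10-15 | B 15-20 | D 20-22 | C 22-27 | A 27-32 | E 32-33 |
Completion: A=32  B=20  C=27  D=22  E=33
Turnaround (C−A): A=30  B=16  C=27  D=18  E=31
Turnaround = completion − arrival: A=30, B=16, C=27, D=18, E=31
Total turnaround = 30 + 16 + 27 + 18 + 31 = 122

122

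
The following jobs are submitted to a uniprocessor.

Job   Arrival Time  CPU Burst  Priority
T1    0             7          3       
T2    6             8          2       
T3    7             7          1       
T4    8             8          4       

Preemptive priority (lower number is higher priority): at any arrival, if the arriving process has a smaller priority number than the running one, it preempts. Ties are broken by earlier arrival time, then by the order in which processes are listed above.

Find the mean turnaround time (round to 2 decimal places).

16.50

Timeline: | T1 0-6 | T2 6-7 | T3 7-14 | T2 14-21 | T1 21-22 | T4 22-30 |
Completion: T1=22  T2=21  T3=14  T4=30
Turnaround times: T1=22, T2=15, T3=7, T4=22
Average turnaround = (22+15+7+22) / 4 = 66/4 = 16.50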